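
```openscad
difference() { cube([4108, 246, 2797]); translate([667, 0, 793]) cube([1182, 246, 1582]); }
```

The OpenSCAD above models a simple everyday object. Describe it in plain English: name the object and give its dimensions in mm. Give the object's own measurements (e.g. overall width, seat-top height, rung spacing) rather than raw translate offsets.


A wall 4108 mm long (x), 246 mm thick (y), 2797 mm tall, with a rectangular window opening cut through it. The opening is 1182 mm wide and 1582 mm tall; its sill is at z = 793 mm and its near (−x) edge is 667 mm from the wall's −x end. The opening passes through the full wall thickness.


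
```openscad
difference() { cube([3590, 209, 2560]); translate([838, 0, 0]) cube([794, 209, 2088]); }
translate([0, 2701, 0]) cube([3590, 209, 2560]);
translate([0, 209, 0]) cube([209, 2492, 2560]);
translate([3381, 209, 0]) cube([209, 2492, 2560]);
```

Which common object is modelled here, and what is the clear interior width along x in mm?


A single room. The interior width is 3172 mm.

Four walls enclosing a rectangle with a door in the front wall — a room. Outside width 3590 minus two 209 mm walls gives 3172 mm.


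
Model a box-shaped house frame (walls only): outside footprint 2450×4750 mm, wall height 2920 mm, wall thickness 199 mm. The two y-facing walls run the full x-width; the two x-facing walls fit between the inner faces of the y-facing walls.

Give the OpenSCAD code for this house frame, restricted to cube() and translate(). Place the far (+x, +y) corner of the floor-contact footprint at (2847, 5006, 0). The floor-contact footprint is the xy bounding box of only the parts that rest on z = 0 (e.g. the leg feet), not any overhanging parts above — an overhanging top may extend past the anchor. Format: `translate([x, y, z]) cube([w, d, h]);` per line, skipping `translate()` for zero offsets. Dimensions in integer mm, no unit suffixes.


translate([397, 256, 0]) cube([2450, 199, 2920]);
translate([397, 4807, 0]) cube([2450, 199, 2920]);
translate([397, 455, 0]) cube([199, 4352, 2920]);
translate([2648, 455, 0]) cube([199, 4352, 2920]);


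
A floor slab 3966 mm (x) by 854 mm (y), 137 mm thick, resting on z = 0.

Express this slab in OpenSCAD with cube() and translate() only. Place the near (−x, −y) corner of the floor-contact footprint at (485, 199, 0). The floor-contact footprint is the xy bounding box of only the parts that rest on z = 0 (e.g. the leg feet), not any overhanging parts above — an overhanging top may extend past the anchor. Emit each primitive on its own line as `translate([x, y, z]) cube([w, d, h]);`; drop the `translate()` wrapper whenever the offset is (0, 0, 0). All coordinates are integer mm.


translate([485, 199, 0]) cube([3966, 854, 137]);


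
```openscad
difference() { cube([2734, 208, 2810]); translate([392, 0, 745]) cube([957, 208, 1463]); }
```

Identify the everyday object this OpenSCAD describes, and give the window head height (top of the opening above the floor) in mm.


A wall with a window opening. The window head height is 2208 mm.

A wall with a rectangular opening subtracted — a window. Sill at z = 745, opening 1463 mm tall, so the head is at 745 + 1463 = 2208 mm.


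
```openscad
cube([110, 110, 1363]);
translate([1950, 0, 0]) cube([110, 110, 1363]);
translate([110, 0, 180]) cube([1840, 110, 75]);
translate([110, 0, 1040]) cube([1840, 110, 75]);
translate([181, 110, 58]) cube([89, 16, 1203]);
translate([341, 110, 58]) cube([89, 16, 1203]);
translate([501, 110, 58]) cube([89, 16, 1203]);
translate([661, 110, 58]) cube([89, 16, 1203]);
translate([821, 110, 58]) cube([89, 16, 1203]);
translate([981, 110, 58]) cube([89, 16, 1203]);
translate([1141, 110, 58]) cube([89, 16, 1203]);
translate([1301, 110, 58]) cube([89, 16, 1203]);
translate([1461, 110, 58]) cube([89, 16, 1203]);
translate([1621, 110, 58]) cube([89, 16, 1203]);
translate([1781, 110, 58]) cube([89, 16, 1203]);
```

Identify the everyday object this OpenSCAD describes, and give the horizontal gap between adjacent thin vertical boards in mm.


A fence section. The picket gap is 71 mm.

Two posts, two rails, 11 pickets — a fence section. Span 1840 mm holds 11 pickets of 89 mm with 12 equal gaps: ⌊(1840 − 11·89) / 12⌋ = 71 mm.


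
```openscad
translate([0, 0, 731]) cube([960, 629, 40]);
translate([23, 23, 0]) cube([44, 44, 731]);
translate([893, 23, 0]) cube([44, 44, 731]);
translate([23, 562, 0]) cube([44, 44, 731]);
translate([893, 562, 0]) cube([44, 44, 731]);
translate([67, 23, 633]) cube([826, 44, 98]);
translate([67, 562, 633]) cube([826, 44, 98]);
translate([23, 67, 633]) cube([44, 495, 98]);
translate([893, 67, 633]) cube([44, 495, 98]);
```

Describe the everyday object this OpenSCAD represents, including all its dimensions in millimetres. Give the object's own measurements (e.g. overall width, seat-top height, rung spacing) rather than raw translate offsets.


A rectangular dining table. The top is 960×629×40 mm with its upper surface at z = 771 mm. It stands on four 44×44 mm square legs, each inset 23 mm from the nearest pair of top edges, running from the floor to the underside of the top. Four apron rails, 44 mm thick and 98 mm tall, run between adjacent legs with their top edges flush with the underside of the top and their outer faces flush with the legs' outer faces.


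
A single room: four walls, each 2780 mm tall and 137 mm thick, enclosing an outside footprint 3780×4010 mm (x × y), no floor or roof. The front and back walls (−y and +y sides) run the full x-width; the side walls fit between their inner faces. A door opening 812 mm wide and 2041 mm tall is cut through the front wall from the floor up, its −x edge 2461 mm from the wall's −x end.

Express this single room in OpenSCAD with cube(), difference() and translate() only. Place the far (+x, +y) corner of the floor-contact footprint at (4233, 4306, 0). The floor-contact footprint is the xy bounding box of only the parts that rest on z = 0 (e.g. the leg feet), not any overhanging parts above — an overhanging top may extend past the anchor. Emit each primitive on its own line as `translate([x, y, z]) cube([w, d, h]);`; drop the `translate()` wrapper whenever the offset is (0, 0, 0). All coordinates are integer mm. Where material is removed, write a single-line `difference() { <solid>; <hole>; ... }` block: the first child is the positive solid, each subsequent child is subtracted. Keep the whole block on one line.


difference() { translate([453, 296, 0]) cube([3780, 137, 2780]); translate([2914, 296, 0]) cube([812, 137, 2041]); }
translate([453, 4169, 0]) cube([3780, 137, 2780]);
translate([453, 433, 0]) cube([137, 3736, 2780]);
translate([4096, 433, 0]) cube([137, 3736, 2780]);


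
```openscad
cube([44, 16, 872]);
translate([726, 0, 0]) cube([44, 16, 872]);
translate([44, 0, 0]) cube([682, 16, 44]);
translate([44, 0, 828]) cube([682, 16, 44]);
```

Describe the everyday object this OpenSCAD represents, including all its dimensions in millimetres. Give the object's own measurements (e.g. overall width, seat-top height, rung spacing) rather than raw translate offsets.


A rectangular picture frame lying in the x–z plane (depth along y). The opening is 682 mm wide (x) by 784 mm tall (z), surrounded by a border 44 mm wide on all four sides. The frame is 16 mm deep and is made of two full-height vertical stiles with two horizontal rails fitted between them.


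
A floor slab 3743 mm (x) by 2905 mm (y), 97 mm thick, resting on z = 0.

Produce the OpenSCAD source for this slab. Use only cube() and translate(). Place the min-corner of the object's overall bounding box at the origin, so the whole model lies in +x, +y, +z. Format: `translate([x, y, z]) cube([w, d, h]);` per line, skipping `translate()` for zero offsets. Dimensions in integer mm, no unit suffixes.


cube([3743, 2905, 97]);


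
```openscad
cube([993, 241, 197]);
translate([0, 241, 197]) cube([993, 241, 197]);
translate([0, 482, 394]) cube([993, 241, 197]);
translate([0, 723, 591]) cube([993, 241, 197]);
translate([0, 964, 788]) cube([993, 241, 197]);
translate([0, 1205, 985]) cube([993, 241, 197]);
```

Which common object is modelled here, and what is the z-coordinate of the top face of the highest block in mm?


A staircase. The total rise is 1182 mm.

6 identical blocks, each offset up and back from the previous — a staircase. Each step is 197 mm tall and there are 6 of them, so the total rise is 6 × 197 = 1182 mm.


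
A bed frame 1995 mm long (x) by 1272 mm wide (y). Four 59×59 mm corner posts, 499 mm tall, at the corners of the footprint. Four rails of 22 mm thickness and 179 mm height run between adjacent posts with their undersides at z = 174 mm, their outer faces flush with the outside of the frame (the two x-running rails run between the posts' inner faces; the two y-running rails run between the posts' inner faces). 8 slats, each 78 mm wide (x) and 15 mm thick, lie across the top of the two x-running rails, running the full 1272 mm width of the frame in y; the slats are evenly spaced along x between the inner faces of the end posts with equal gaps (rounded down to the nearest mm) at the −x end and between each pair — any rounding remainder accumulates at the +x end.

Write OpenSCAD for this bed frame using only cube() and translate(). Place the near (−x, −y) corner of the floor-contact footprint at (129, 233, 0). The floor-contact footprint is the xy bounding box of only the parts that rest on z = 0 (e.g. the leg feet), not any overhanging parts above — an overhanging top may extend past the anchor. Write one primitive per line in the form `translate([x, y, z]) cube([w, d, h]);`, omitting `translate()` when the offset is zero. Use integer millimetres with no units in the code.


translate([129, 233, 0]) cube([59, 59, 499]);
translate([129, 1446, 0]) cube([59, 59, 499]);
translate([2065, 233, 0]) cube([59, 59, 499]);
translate([2065, 1446, 0]) cube([59, 59, 499]);
translate([188, 233, 174]) cube([1877, 22, 179]);
translate([188, 1483, 174]) cube([1877, 22, 179]);
translate([129, 292, 174]) cube([22, 1154, 179]);
translate([2102, 292, 174]) cube([22, 1154, 179]);
translate([327, 233, 353]) cube([78, 1272, 15]);
translate([544, 233, 353]) cube([78, 1272, 15]);
translate([761, 233, 353]) cube([78, 1272, 15]);
translate([978, 233, 353]) cube([78, 1272, 15]);
translate([1195, 233, 353]) cube([78, 1272, 15]);
translate([1412, 233, 353]) cube([78, 1272, 15]);
translate([1629, 233, 353]) cube([78, 1272, 15]);
translate([1846, 233, 353]) cube([78, 1272, 15]);


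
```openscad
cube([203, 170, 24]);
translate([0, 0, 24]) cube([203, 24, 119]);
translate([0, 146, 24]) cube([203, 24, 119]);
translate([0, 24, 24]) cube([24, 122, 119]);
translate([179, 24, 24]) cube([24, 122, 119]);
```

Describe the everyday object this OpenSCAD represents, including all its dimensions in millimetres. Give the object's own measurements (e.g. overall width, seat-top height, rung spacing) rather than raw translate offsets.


An open-topped rectangular box: outside dimensions 203×170×143 mm, with a uniform wall and base thickness of 24 mm. The base is a full 203×170 slab on the floor; four walls sit on top of the base. The front and back walls (the −y and +y sides) span the full width; the two side walls fit between them.


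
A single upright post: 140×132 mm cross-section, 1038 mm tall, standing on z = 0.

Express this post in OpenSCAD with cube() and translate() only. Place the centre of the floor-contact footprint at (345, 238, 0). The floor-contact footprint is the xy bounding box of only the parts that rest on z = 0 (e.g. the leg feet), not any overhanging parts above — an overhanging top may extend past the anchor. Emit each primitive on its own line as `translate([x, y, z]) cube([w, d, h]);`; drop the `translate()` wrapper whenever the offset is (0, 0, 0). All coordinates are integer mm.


translate([275, 172, 0]) cube([140, 132, 1038]);


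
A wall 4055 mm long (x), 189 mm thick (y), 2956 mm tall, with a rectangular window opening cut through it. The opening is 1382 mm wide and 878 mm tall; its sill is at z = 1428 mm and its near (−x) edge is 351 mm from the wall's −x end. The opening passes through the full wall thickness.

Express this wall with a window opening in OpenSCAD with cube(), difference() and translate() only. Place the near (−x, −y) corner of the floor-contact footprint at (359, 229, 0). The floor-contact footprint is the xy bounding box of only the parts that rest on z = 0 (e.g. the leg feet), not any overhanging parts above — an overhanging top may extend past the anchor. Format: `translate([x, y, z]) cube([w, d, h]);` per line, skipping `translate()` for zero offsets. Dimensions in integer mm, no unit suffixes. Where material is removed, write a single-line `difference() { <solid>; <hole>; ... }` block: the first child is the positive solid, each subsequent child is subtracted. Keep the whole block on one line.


difference() { translate([359, 229, 0]) cube([4055, 189, 2956]); translate([710, 229, 1428]) cube([1382, 189, 878]); }


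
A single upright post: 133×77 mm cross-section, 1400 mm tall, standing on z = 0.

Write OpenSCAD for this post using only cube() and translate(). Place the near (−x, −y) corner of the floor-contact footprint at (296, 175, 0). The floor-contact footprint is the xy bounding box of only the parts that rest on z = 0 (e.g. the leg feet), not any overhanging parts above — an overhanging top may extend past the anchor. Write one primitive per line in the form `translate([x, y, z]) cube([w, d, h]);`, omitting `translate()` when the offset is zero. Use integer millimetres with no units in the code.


translate([296, 175, 0]) cube([133, 77, 1400]);


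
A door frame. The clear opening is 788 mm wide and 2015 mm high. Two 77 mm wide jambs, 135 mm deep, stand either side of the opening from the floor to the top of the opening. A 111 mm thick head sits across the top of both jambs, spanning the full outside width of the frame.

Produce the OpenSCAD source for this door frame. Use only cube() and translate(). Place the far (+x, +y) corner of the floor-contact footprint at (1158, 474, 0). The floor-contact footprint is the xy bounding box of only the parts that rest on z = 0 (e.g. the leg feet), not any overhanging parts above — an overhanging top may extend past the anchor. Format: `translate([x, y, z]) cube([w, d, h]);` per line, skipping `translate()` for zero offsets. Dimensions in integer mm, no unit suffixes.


translate([216, 339, 0]) cube([77, 135, 2015]);
translate([1081, 339, 0]) cube([77, 135, 2015]);
translate([216, 339, 2015]) cube([942, 135, 111]);


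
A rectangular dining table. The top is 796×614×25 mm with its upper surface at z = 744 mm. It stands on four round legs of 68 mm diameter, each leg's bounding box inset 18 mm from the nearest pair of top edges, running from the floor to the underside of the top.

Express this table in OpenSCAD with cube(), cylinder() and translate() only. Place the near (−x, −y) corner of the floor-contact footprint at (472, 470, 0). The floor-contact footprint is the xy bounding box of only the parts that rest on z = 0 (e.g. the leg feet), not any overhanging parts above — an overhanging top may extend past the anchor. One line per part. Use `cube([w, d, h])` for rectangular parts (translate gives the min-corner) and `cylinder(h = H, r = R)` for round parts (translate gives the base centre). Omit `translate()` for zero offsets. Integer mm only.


translate([454, 452, 719]) cube([796, 614, 25]);
translate([506, 504, 0]) cylinder(h = 719, r = 34);
translate([1198, 504, 0]) cylinder(h = 719, r = 34);
translate([506, 1014, 0]) cylinder(h = 719, r = 34);
translate([1198, 1014, 0]) cylinder(h = 719, r = 34);


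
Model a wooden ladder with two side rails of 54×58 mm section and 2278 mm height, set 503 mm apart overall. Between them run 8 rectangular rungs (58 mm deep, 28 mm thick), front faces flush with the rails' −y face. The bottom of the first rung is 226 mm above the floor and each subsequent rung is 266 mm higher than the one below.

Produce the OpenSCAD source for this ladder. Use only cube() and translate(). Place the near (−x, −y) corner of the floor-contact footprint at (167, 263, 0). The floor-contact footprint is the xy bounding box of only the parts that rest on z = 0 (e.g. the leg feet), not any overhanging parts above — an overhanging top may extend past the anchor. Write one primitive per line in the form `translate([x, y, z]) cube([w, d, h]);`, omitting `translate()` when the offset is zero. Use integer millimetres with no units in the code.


translate([167, 263, 0]) cube([54, 58, 2278]);
translate([616, 263, 0]) cube([54, 58, 2278]);
translate([221, 263, 226]) cube([395, 58, 28]);
translate([221, 263, 492]) cube([395, 58, 28]);
translate([221, 263, 758]) cube([395, 58, 28]);
translate([221, 263, 1024]) cube([395, 58, 28]);
translate([221, 263, 1290]) cube([395, 58, 28]);
translate([221, 263, 1556]) cube([395, 58, 28]);
translate([221, 263, 1822]) cube([395, 58, 28]);
translate([221, 263, 2088]) cube([395, 58, 28]);


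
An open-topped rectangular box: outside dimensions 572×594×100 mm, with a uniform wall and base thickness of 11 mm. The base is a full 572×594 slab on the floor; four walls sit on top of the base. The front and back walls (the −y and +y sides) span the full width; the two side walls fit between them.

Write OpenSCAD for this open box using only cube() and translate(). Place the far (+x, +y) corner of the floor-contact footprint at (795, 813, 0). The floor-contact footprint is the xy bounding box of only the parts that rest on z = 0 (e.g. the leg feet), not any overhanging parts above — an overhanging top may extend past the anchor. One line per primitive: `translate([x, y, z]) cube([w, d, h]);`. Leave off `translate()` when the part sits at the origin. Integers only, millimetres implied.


translate([223, 219, 0]) cube([572, 594, 11]);
translate([223, 219, 11]) cube([572, 11, 89]);
translate([223, 802, 11]) cube([572, 11, 89]);
translate([223, 230, 11]) cube([11, 572, 89]);
translate([784, 230, 11]) cube([11, 572, 89]);


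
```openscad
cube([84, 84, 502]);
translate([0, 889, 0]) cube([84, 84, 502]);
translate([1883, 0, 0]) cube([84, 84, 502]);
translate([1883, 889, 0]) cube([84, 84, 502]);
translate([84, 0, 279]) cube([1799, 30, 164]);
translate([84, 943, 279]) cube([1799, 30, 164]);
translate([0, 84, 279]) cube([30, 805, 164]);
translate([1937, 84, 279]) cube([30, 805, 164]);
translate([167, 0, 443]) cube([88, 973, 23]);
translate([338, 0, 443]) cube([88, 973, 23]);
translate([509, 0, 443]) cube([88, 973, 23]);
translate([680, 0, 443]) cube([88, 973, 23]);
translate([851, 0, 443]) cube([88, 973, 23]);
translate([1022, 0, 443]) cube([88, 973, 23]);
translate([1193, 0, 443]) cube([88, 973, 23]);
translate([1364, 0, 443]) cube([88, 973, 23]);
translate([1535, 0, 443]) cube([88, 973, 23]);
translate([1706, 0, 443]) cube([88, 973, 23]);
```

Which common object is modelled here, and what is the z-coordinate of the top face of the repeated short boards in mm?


A bed frame. The slat-top height is 466 mm.

Four posts, four rails, and a row of slats — a bed frame. Slats sit on the rails at z = 279 + 164 = 443; with slat thickness 23, the top is 466 mm.


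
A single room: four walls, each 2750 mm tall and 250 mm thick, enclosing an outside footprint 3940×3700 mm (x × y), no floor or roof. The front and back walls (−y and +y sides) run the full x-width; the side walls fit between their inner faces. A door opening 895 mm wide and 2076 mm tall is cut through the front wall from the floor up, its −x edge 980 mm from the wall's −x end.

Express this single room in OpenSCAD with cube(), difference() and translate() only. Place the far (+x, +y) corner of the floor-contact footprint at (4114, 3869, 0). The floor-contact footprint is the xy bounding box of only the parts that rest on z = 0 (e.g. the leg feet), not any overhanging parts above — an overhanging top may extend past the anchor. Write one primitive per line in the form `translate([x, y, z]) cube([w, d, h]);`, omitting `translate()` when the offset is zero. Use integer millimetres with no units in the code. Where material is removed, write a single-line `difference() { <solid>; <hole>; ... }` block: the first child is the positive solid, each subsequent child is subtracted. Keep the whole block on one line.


difference() { translate([174, 169, 0]) cube([3940, 250, 2750]); translate([1154, 169, 0]) cube([895, 250, 2076]); }
translate([174, 3619, 0]) cube([3940, 250, 2750]);
translate([174, 419, 0]) cube([250, 3200, 2750]);
translate([3864, 419, 0]) cube([250, 3200, 2750]);


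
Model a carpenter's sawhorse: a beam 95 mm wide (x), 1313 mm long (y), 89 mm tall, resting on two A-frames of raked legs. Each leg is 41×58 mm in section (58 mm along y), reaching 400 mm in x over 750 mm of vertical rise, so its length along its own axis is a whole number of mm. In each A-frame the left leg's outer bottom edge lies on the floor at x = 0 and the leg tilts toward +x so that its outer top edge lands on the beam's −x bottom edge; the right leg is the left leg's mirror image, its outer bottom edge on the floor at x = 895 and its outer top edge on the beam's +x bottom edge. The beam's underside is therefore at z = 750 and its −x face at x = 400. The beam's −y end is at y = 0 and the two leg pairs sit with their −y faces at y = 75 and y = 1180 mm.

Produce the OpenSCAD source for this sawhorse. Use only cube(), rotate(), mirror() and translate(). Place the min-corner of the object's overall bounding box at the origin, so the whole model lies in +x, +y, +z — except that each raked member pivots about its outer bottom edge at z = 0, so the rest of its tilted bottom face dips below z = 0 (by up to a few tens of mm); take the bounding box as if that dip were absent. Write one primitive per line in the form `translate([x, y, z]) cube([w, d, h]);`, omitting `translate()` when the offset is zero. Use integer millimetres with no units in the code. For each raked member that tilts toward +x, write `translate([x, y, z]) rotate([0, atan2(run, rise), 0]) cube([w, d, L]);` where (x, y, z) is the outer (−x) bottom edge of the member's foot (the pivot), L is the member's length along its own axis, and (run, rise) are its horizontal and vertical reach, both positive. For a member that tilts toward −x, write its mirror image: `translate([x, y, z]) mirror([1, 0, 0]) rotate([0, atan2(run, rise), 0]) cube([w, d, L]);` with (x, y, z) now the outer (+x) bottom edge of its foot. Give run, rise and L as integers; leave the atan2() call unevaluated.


// leg length = √(400² + 750²) = 850
// right-leg outer foot x = 2·400 + 95 = 895
// beam min-corner = (400, 0, 750)
translate([400, 0, 750]) cube([95, 1313, 89]);
translate([0, 75, 0]) rotate([0, atan2(400, 750), 0]) cube([41, 58, 850]);
translate([895, 75, 0]) mirror([1, 0, 0]) rotate([0, atan2(400, 750), 0]) cube([41, 58, 850]);
translate([0, 1180, 0]) rotate([0, atan2(400, 750), 0]) cube([41, 58, 850]);
translate([895, 1180, 0]) mirror([1, 0, 0]) rotate([0, atan2(400, 750), 0]) cube([41, 58, 850]);


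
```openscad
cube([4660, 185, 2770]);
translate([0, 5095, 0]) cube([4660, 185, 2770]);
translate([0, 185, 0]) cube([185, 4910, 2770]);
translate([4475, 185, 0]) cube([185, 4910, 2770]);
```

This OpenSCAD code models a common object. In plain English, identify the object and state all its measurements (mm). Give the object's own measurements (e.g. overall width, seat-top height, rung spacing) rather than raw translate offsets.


The wall frame of a small rectangular building: four walls, each 2770 mm tall and 185 mm thick, enclosing a footprint 4660 mm (x) by 5280 mm (y) outside-to-outside, with no floor or roof. The front and back walls (the −y and +y sides) span the full width; the two side walls fit between them.


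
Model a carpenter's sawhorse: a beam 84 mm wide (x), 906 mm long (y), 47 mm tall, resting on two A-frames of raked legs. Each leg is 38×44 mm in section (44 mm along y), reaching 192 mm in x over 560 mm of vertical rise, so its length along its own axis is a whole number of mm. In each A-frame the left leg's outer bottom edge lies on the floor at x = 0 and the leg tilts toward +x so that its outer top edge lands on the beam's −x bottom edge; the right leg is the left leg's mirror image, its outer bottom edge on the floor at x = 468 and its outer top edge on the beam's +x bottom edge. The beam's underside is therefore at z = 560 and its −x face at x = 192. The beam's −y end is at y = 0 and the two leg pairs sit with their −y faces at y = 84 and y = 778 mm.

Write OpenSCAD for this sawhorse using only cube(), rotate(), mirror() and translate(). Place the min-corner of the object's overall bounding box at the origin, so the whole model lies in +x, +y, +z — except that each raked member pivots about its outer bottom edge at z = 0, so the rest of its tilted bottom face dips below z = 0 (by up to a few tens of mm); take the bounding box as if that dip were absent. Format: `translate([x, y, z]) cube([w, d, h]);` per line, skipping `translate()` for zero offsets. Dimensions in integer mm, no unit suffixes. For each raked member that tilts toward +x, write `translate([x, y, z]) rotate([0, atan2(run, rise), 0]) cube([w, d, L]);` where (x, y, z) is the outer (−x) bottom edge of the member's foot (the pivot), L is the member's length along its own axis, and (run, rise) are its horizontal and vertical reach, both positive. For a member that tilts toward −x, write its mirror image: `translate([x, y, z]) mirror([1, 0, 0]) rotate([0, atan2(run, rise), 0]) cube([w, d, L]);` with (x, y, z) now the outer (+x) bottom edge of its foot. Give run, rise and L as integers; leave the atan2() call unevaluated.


translate([192, 0, 560]) cube([84, 906, 47]);
translate([0, 84, 0]) rotate([0, atan2(192, 560), 0]) cube([38, 44, 592]);
translate([468, 84, 0]) mirror([1, 0, 0]) rotate([0, atan2(192, 560), 0]) cube([38, 44, 592]);
translate([0, 778, 0]) rotate([0, atan2(192, 560), 0]) cube([38, 44, 592]);
translate([468, 778, 0]) mirror([1, 0, 0]) rotate([0, atan2(192, 560), 0]) cube([38, 44, 592]);


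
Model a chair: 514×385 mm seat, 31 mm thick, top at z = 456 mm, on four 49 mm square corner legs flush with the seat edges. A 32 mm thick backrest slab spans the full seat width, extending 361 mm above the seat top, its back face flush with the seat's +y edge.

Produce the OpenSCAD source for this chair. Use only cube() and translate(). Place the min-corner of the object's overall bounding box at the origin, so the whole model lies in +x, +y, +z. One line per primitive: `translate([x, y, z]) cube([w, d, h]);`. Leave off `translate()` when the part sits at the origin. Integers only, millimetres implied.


translate([0, 0, 425]) cube([514, 385, 31]);
cube([49, 49, 425]);
translate([465, 0, 0]) cube([49, 49, 425]);
translate([0, 336, 0]) cube([49, 49, 425]);
translate([465, 336, 0]) cube([49, 49, 425]);
translate([0, 353, 456]) cube([514, 32, 361]);


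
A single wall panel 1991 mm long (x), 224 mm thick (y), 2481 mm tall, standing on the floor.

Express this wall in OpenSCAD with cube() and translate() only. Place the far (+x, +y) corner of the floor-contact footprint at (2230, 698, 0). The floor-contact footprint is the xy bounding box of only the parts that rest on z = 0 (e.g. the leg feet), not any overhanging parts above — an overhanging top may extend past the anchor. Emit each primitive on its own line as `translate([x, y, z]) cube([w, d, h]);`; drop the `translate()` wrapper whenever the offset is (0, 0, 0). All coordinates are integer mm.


translate([239, 474, 0]) cube([1991, 224, 2481]);


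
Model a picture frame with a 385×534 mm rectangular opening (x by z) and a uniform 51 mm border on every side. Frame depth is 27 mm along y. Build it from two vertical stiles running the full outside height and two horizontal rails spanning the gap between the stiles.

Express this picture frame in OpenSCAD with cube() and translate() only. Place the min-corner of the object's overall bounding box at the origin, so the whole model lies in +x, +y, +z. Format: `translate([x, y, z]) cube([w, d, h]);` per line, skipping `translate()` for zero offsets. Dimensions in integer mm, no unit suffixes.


cube([51, 27, 636]);
translate([436, 0, 0]) cube([51, 27, 636]);
translate([51, 0, 0]) cube([385, 27, 51]);
translate([51, 0, 585]) cube([385, 27, 51]);


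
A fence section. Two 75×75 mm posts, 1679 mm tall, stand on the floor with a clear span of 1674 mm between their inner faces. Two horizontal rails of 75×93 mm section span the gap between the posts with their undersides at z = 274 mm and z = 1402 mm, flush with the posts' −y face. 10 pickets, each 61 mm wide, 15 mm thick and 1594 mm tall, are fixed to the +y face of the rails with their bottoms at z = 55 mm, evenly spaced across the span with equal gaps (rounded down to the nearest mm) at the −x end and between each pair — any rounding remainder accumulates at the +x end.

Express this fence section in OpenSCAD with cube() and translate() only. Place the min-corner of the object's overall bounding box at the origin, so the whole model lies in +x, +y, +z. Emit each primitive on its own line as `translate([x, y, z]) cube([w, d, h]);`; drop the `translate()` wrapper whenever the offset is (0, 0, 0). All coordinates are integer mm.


cube([75, 75, 1679]);
translate([1749, 0, 0]) cube([75, 75, 1679]);
translate([75, 0, 274]) cube([1674, 75, 93]);
translate([75, 0, 1402]) cube([1674, 75, 93]);
translate([171, 75, 55]) cube([61, 15, 1594]);
translate([328, 75, 55]) cube([61, 15, 1594]);
translate([485, 75, 55]) cube([61, 15, 1594]);
translate([642, 75, 55]) cube([61, 15, 1594]);
translate([799, 75, 55]) cube([61, 15, 1594]);
translate([956, 75, 55]) cube([61, 15, 1594]);
translate([1113, 75, 55]) cube([61, 15, 1594]);
translate([1270, 75, 55]) cube([61, 15, 1594]);
translate([1427, 75, 55]) cube([61, 15, 1594]);
translate([1584, 75, 55]) cube([61, 15, 1594]);


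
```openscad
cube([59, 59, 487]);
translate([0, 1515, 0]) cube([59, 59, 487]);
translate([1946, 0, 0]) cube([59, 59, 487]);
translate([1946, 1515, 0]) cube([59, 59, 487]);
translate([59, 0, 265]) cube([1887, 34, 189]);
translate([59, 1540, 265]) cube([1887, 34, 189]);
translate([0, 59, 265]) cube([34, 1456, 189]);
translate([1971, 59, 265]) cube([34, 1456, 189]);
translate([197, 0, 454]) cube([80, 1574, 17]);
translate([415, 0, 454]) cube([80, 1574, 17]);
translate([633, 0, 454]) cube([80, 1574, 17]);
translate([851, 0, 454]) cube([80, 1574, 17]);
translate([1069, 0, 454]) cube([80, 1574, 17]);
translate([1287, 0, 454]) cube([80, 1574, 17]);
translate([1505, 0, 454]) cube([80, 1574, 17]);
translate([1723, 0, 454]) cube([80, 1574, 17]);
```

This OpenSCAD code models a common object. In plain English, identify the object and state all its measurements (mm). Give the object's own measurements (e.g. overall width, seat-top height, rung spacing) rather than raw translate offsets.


A bed frame 2005 mm long (x) by 1574 mm wide (y). Four 59×59 mm corner posts, 487 mm tall, at the corners of the footprint. Four rails of 34 mm thickness and 189 mm height run between adjacent posts with their undersides at z = 265 mm, their outer faces flush with the outside of the frame (the two x-running rails run between the posts' inner faces; the two y-running rails run between the posts' inner faces). 8 slats, each 80 mm wide (x) and 17 mm thick, lie across the top of the two x-running rails, running the full 1574 mm width of the frame in y; along x they sit between the end posts with a 138 mm gap after the −x posts and between neighbouring slats, leaving 143 mm before the +x posts.


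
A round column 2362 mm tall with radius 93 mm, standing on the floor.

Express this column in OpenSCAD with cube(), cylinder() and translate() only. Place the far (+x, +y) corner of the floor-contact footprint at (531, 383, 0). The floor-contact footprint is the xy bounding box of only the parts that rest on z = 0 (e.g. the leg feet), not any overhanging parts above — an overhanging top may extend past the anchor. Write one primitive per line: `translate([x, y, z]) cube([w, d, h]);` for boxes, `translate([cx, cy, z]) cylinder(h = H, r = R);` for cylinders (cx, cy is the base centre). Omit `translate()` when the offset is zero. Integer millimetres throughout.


translate([438, 290, 0]) cylinder(h = 2362, r = 93);


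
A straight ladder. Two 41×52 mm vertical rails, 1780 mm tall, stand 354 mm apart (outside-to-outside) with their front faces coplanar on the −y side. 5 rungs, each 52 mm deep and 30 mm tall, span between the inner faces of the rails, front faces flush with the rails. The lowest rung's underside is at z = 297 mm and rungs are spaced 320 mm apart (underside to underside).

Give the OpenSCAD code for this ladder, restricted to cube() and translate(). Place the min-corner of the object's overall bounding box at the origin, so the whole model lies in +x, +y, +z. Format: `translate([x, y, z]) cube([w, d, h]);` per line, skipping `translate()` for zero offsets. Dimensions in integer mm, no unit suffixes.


cube([41, 52, 1780]);
translate([313, 0, 0]) cube([41, 52, 1780]);
translate([41, 0, 297]) cube([272, 52, 30]);
translate([41, 0, 617]) cube([272, 52, 30]);
translate([41, 0, 937]) cube([272, 52, 30]);
translate([41, 0, 1257]) cube([272, 52, 30]);
translate([41, 0, 1577]) cube([272, 52, 30]);


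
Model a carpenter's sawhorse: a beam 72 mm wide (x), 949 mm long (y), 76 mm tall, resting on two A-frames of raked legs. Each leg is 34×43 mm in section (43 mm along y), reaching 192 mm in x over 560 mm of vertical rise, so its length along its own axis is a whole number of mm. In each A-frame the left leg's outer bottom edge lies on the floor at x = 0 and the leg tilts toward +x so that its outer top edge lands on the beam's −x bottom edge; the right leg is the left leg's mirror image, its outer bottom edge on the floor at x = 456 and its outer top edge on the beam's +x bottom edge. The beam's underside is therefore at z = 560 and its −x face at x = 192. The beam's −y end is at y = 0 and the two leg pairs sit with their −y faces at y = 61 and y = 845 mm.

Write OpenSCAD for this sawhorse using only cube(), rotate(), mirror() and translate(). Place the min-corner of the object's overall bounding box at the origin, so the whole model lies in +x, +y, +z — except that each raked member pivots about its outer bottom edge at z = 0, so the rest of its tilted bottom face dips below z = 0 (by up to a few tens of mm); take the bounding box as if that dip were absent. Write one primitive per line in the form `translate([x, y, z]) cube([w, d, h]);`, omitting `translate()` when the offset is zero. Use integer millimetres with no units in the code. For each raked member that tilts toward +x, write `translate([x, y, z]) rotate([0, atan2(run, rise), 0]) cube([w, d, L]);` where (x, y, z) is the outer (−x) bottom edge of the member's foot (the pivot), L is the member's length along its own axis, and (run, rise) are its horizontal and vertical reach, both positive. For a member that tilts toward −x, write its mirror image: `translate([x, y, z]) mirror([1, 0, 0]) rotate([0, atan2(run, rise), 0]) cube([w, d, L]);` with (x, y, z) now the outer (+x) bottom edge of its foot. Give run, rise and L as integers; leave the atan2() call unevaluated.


// leg length = √(192² + 560²) = 592
// right-leg outer foot x = 2·192 + 72 = 456
// beam min-corner = (192, 0, 560)
translate([192, 0, 560]) cube([72, 949, 76]);
translate([0, 61, 0]) rotate([0, atan2(192, 560), 0]) cube([34, 43, 592]);
translate([456, 61, 0]) mirror([1, 0, 0]) rotate([0, atan2(192, 560), 0]) cube([34, 43, 592]);
translate([0, 845, 0]) rotate([0, atan2(192, 560), 0]) cube([34, 43, 592]);
translate([456, 845, 0]) mirror([1, 0, 0]) rotate([0, atan2(192, 560), 0]) cube([34, 43, 592]);


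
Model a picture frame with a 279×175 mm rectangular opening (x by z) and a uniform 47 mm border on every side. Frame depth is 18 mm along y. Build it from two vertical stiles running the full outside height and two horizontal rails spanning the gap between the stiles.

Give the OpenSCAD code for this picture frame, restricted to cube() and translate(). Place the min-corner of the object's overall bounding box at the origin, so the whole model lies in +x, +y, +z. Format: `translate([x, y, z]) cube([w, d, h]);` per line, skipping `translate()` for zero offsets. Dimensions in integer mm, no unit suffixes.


cube([47, 18, 269]);
translate([326, 0, 0]) cube([47, 18, 269]);
translate([47, 0, 0]) cube([279, 18, 47]);
translate([47, 0, 222]) cube([279, 18, 47]);


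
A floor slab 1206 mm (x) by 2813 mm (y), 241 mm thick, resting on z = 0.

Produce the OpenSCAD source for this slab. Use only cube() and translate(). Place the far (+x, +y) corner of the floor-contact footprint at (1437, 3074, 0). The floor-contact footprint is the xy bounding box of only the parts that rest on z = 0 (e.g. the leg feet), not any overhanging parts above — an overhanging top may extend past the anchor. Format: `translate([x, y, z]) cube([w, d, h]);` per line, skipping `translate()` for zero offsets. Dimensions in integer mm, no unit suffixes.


translate([231, 261, 0]) cube([1206, 2813, 241]);


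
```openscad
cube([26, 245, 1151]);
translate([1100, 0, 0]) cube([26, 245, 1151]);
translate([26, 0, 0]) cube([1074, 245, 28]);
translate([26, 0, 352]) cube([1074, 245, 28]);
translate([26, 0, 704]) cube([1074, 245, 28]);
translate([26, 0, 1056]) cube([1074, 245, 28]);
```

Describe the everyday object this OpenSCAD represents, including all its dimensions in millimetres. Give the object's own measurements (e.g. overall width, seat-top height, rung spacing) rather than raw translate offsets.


An open bookshelf. Two side panels, each 26 mm thick, 245 mm deep and 1151 mm tall, stand 1126 mm apart (outside-to-outside). Between them sit 4 shelves, each 28 mm thick and 245 mm deep, spanning the full gap between the sides. The bottom shelf rests on the floor (its underside at z = 0) and the clear gap between one shelf's top and the next shelf's underside is 324 mm.


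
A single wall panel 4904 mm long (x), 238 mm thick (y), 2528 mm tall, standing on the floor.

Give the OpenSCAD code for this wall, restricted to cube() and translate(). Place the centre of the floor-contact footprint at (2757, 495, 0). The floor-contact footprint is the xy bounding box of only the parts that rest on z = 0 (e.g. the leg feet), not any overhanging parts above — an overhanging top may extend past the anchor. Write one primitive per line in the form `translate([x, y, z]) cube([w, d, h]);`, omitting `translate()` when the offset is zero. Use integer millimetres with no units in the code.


translate([305, 376, 0]) cube([4904, 238, 2528]);


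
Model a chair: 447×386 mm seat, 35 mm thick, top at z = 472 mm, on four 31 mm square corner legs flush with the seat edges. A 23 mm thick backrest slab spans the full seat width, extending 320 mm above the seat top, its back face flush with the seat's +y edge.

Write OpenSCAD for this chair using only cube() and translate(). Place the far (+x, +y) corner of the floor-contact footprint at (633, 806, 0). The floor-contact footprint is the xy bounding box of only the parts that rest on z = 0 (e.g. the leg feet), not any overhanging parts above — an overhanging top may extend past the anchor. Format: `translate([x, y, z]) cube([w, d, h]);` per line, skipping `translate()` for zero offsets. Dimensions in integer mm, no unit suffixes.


// leg_h = 472 - 35 = 437
translate([186, 420, 437]) cube([447, 386, 35]);
translate([186, 420, 0]) cube([31, 31, 437]);
translate([602, 420, 0]) cube([31, 31, 437]);
translate([186, 775, 0]) cube([31, 31, 437]);
translate([602, 775, 0]) cube([31, 31, 437]);
translate([186, 783, 472]) cube([447, 23, 320]);


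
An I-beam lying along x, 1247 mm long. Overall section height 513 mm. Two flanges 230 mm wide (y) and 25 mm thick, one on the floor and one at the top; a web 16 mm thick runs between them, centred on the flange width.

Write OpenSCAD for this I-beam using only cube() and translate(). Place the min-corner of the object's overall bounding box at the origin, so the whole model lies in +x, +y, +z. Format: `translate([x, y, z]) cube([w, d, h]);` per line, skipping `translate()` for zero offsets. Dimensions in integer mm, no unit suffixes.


cube([1247, 230, 25]);
translate([0, 107, 25]) cube([1247, 16, 463]);
translate([0, 0, 488]) cube([1247, 230, 25]);
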